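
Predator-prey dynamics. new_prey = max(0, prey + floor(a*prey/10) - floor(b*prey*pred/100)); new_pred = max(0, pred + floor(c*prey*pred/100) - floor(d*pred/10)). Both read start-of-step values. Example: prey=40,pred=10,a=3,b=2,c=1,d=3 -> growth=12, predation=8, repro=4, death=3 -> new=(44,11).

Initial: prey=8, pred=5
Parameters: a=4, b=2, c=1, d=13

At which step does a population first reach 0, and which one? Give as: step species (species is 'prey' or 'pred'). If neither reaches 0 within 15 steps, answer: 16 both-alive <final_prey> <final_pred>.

Step 1: prey: 8+3-0=11; pred: 5+0-6=0
First extinction: pred at step 1

Answer: 1 pred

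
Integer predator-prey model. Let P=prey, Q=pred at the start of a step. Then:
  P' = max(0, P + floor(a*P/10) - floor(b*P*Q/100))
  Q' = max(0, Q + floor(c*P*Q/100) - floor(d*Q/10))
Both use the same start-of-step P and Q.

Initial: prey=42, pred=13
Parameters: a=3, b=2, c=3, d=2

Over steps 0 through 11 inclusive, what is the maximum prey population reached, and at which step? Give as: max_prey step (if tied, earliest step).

Step 1: prey: 42+12-10=44; pred: 13+16-2=27
Step 2: prey: 44+13-23=34; pred: 27+35-5=57
Step 3: prey: 34+10-38=6; pred: 57+58-11=104
Step 4: prey: 6+1-12=0; pred: 104+18-20=102
Step 5: prey: 0+0-0=0; pred: 102+0-20=82
Step 6: prey: 0+0-0=0; pred: 82+0-16=66
Step 7: prey: 0+0-0=0; pred: 66+0-13=53
Step 8: prey: 0+0-0=0; pred: 53+0-10=43
Step 9: prey: 0+0-0=0; pred: 43+0-8=35
Step 10: prey: 0+0-0=0; pred: 35+0-7=28
Step 11: prey: 0+0-0=0; pred: 28+0-5=23
Max prey = 44 at step 1

Answer: 44 1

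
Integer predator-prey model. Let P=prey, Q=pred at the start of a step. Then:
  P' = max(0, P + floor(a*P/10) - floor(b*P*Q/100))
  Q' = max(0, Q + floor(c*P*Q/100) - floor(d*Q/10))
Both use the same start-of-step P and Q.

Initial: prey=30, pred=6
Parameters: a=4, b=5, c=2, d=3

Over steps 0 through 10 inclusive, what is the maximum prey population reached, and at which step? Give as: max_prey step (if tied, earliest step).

Answer: 33 1

Derivation:
Step 1: prey: 30+12-9=33; pred: 6+3-1=8
Step 2: prey: 33+13-13=33; pred: 8+5-2=11
Step 3: prey: 33+13-18=28; pred: 11+7-3=15
Step 4: prey: 28+11-21=18; pred: 15+8-4=19
Step 5: prey: 18+7-17=8; pred: 19+6-5=20
Step 6: prey: 8+3-8=3; pred: 20+3-6=17
Step 7: prey: 3+1-2=2; pred: 17+1-5=13
Step 8: prey: 2+0-1=1; pred: 13+0-3=10
Step 9: prey: 1+0-0=1; pred: 10+0-3=7
Step 10: prey: 1+0-0=1; pred: 7+0-2=5
Max prey = 33 at step 1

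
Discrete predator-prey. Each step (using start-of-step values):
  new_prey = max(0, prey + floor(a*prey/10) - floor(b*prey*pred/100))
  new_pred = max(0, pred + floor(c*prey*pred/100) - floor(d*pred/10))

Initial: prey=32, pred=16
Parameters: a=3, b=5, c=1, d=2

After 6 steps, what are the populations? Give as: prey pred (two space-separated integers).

Step 1: prey: 32+9-25=16; pred: 16+5-3=18
Step 2: prey: 16+4-14=6; pred: 18+2-3=17
Step 3: prey: 6+1-5=2; pred: 17+1-3=15
Step 4: prey: 2+0-1=1; pred: 15+0-3=12
Step 5: prey: 1+0-0=1; pred: 12+0-2=10
Step 6: prey: 1+0-0=1; pred: 10+0-2=8

Answer: 1 8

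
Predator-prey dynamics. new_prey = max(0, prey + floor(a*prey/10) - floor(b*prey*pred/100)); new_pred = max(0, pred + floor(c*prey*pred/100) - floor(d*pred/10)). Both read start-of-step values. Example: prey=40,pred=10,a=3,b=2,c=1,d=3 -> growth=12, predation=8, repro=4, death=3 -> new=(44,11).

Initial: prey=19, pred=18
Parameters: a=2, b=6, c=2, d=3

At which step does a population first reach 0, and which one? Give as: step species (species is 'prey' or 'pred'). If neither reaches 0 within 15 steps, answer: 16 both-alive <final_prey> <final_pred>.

Answer: 2 prey

Derivation:
Step 1: prey: 19+3-20=2; pred: 18+6-5=19
Step 2: prey: 2+0-2=0; pred: 19+0-5=14
First extinction: prey at step 2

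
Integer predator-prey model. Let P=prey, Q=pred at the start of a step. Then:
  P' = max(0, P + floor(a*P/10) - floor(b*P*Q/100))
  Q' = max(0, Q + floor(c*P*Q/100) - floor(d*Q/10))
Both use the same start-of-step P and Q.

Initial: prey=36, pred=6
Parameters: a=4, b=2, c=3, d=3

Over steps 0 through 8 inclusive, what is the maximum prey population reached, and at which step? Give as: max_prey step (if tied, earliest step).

Step 1: prey: 36+14-4=46; pred: 6+6-1=11
Step 2: prey: 46+18-10=54; pred: 11+15-3=23
Step 3: prey: 54+21-24=51; pred: 23+37-6=54
Step 4: prey: 51+20-55=16; pred: 54+82-16=120
Step 5: prey: 16+6-38=0; pred: 120+57-36=141
Step 6: prey: 0+0-0=0; pred: 141+0-42=99
Step 7: prey: 0+0-0=0; pred: 99+0-29=70
Step 8: prey: 0+0-0=0; pred: 70+0-21=49
Max prey = 54 at step 2

Answer: 54 2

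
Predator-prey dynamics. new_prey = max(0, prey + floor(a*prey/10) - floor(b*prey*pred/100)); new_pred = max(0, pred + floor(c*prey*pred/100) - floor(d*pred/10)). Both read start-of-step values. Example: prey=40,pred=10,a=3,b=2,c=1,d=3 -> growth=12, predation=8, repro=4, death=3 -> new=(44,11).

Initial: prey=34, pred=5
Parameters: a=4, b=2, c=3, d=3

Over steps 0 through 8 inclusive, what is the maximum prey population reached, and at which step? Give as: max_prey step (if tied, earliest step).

Step 1: prey: 34+13-3=44; pred: 5+5-1=9
Step 2: prey: 44+17-7=54; pred: 9+11-2=18
Step 3: prey: 54+21-19=56; pred: 18+29-5=42
Step 4: prey: 56+22-47=31; pred: 42+70-12=100
Step 5: prey: 31+12-62=0; pred: 100+93-30=163
Step 6: prey: 0+0-0=0; pred: 163+0-48=115
Step 7: prey: 0+0-0=0; pred: 115+0-34=81
Step 8: prey: 0+0-0=0; pred: 81+0-24=57
Max prey = 56 at step 3

Answer: 56 3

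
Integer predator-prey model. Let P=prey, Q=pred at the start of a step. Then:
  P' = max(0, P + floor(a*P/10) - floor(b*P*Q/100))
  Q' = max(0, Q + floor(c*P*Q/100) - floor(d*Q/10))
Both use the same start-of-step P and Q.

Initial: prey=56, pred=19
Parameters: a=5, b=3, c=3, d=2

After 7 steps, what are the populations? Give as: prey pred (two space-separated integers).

Step 1: prey: 56+28-31=53; pred: 19+31-3=47
Step 2: prey: 53+26-74=5; pred: 47+74-9=112
Step 3: prey: 5+2-16=0; pred: 112+16-22=106
Step 4: prey: 0+0-0=0; pred: 106+0-21=85
Step 5: prey: 0+0-0=0; pred: 85+0-17=68
Step 6: prey: 0+0-0=0; pred: 68+0-13=55
Step 7: prey: 0+0-0=0; pred: 55+0-11=44

Answer: 0 44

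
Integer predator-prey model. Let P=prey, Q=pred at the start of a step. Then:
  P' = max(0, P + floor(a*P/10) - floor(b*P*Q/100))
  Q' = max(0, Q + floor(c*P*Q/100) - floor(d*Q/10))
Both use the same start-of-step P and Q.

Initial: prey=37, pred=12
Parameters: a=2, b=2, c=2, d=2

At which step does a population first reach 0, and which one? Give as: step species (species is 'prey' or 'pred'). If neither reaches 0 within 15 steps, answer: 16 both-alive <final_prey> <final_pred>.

Step 1: prey: 37+7-8=36; pred: 12+8-2=18
Step 2: prey: 36+7-12=31; pred: 18+12-3=27
Step 3: prey: 31+6-16=21; pred: 27+16-5=38
Step 4: prey: 21+4-15=10; pred: 38+15-7=46
Step 5: prey: 10+2-9=3; pred: 46+9-9=46
Step 6: prey: 3+0-2=1; pred: 46+2-9=39
Step 7: prey: 1+0-0=1; pred: 39+0-7=32
Step 8: prey: 1+0-0=1; pred: 32+0-6=26
Step 9: prey: 1+0-0=1; pred: 26+0-5=21
Step 10: prey: 1+0-0=1; pred: 21+0-4=17
Step 11: prey: 1+0-0=1; pred: 17+0-3=14
Step 12: prey: 1+0-0=1; pred: 14+0-2=12
Step 13: prey: 1+0-0=1; pred: 12+0-2=10
Step 14: prey: 1+0-0=1; pred: 10+0-2=8
Step 15: prey: 1+0-0=1; pred: 8+0-1=7
No extinction within 15 steps

Answer: 16 both-alive 1 7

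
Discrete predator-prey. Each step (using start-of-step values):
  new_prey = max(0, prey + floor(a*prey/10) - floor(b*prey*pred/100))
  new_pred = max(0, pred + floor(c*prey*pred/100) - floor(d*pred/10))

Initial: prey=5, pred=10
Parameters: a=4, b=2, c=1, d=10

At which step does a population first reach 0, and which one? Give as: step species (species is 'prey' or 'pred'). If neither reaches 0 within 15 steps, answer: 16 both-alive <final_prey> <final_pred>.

Step 1: prey: 5+2-1=6; pred: 10+0-10=0
First extinction: pred at step 1

Answer: 1 pred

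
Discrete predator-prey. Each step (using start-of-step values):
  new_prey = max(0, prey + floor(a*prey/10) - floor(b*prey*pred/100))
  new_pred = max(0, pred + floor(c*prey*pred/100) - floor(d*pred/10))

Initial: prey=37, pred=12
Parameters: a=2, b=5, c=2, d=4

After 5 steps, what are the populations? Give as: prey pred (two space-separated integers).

Answer: 1 6

Derivation:
Step 1: prey: 37+7-22=22; pred: 12+8-4=16
Step 2: prey: 22+4-17=9; pred: 16+7-6=17
Step 3: prey: 9+1-7=3; pred: 17+3-6=14
Step 4: prey: 3+0-2=1; pred: 14+0-5=9
Step 5: prey: 1+0-0=1; pred: 9+0-3=6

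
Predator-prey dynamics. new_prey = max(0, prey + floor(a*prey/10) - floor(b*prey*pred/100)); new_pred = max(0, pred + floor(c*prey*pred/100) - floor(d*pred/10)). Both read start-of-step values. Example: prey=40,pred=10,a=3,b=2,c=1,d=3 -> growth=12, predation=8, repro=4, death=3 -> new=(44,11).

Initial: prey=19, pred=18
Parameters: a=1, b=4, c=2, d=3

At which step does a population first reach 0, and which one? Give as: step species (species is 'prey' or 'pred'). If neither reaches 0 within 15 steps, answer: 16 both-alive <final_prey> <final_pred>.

Answer: 16 both-alive 1 3

Derivation:
Step 1: prey: 19+1-13=7; pred: 18+6-5=19
Step 2: prey: 7+0-5=2; pred: 19+2-5=16
Step 3: prey: 2+0-1=1; pred: 16+0-4=12
Step 4: prey: 1+0-0=1; pred: 12+0-3=9
Step 5: prey: 1+0-0=1; pred: 9+0-2=7
Step 6: prey: 1+0-0=1; pred: 7+0-2=5
Step 7: prey: 1+0-0=1; pred: 5+0-1=4
Step 8: prey: 1+0-0=1; pred: 4+0-1=3
Step 9: prey: 1+0-0=1; pred: 3+0-0=3
Steps 10-15: state stable at prey=1, pred=3 (no change)
No extinction within 15 steps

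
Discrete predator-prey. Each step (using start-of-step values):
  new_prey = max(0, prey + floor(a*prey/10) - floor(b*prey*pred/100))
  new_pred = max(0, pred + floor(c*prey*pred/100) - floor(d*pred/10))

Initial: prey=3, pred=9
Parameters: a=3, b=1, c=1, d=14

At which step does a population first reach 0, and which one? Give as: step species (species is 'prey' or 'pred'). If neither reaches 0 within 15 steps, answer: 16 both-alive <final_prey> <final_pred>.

Step 1: prey: 3+0-0=3; pred: 9+0-12=0
First extinction: pred at step 1

Answer: 1 pred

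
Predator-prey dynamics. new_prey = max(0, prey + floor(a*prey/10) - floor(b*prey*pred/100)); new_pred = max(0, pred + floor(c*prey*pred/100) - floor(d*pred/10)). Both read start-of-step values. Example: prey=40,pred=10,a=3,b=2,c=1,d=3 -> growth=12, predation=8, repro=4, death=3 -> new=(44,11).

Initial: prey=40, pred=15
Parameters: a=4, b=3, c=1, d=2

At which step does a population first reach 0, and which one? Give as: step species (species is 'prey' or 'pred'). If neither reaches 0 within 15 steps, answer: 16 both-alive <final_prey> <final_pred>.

Answer: 16 both-alive 13 5

Derivation:
Step 1: prey: 40+16-18=38; pred: 15+6-3=18
Step 2: prey: 38+15-20=33; pred: 18+6-3=21
Step 3: prey: 33+13-20=26; pred: 21+6-4=23
Step 4: prey: 26+10-17=19; pred: 23+5-4=24
Step 5: prey: 19+7-13=13; pred: 24+4-4=24
Step 6: prey: 13+5-9=9; pred: 24+3-4=23
Step 7: prey: 9+3-6=6; pred: 23+2-4=21
Step 8: prey: 6+2-3=5; pred: 21+1-4=18
Step 9: prey: 5+2-2=5; pred: 18+0-3=15
Step 10: prey: 5+2-2=5; pred: 15+0-3=12
Step 11: prey: 5+2-1=6; pred: 12+0-2=10
Step 12: prey: 6+2-1=7; pred: 10+0-2=8
Step 13: prey: 7+2-1=8; pred: 8+0-1=7
Step 14: prey: 8+3-1=10; pred: 7+0-1=6
Step 15: prey: 10+4-1=13; pred: 6+0-1=5
No extinction within 15 steps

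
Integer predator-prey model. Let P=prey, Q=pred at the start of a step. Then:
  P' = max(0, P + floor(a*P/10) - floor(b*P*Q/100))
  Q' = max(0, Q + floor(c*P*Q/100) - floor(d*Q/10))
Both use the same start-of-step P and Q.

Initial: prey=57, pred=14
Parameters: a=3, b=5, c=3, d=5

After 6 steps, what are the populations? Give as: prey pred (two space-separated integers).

Step 1: prey: 57+17-39=35; pred: 14+23-7=30
Step 2: prey: 35+10-52=0; pred: 30+31-15=46
Step 3: prey: 0+0-0=0; pred: 46+0-23=23
Step 4: prey: 0+0-0=0; pred: 23+0-11=12
Step 5: prey: 0+0-0=0; pred: 12+0-6=6
Step 6: prey: 0+0-0=0; pred: 6+0-3=3

Answer: 0 3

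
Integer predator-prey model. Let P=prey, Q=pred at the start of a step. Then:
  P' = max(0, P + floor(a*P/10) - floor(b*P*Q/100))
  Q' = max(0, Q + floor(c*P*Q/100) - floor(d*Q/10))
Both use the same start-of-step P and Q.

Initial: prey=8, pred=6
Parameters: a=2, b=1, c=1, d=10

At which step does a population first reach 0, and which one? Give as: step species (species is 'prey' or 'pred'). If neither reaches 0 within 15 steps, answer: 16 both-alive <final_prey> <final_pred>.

Answer: 1 pred

Derivation:
Step 1: prey: 8+1-0=9; pred: 6+0-6=0
First extinction: pred at step 1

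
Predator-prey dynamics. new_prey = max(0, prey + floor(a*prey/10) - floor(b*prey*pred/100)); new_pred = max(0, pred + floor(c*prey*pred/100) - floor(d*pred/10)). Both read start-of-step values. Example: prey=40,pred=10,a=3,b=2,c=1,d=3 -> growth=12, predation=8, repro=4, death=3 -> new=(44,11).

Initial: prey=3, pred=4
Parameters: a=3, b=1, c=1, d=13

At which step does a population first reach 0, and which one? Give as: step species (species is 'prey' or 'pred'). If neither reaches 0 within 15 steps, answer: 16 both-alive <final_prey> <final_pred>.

Answer: 1 pred

Derivation:
Step 1: prey: 3+0-0=3; pred: 4+0-5=0
First extinction: pred at step 1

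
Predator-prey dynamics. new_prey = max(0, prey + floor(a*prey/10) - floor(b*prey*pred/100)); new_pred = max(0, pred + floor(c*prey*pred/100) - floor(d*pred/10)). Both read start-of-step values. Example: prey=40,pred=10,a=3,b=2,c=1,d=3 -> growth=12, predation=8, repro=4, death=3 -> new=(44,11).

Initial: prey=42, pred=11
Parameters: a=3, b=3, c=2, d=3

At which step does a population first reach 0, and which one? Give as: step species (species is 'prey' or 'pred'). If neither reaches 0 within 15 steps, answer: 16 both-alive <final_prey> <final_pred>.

Answer: 16 both-alive 1 3

Derivation:
Step 1: prey: 42+12-13=41; pred: 11+9-3=17
Step 2: prey: 41+12-20=33; pred: 17+13-5=25
Step 3: prey: 33+9-24=18; pred: 25+16-7=34
Step 4: prey: 18+5-18=5; pred: 34+12-10=36
Step 5: prey: 5+1-5=1; pred: 36+3-10=29
Step 6: prey: 1+0-0=1; pred: 29+0-8=21
Step 7: prey: 1+0-0=1; pred: 21+0-6=15
Step 8: prey: 1+0-0=1; pred: 15+0-4=11
Step 9: prey: 1+0-0=1; pred: 11+0-3=8
Step 10: prey: 1+0-0=1; pred: 8+0-2=6
Step 11: prey: 1+0-0=1; pred: 6+0-1=5
Step 12: prey: 1+0-0=1; pred: 5+0-1=4
Step 13: prey: 1+0-0=1; pred: 4+0-1=3
Step 14: prey: 1+0-0=1; pred: 3+0-0=3
Steps 15-15: state stable at prey=1, pred=3 (no change)
No extinction within 15 steps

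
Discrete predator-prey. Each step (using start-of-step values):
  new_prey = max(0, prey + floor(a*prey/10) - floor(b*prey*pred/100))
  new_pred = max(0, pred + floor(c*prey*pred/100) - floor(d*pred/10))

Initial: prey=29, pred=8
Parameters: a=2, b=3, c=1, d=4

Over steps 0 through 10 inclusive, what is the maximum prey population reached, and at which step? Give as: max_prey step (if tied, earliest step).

Answer: 45 10

Derivation:
Step 1: prey: 29+5-6=28; pred: 8+2-3=7
Step 2: prey: 28+5-5=28; pred: 7+1-2=6
Step 3: prey: 28+5-5=28; pred: 6+1-2=5
Step 4: prey: 28+5-4=29; pred: 5+1-2=4
Step 5: prey: 29+5-3=31; pred: 4+1-1=4
Step 6: prey: 31+6-3=34; pred: 4+1-1=4
Step 7: prey: 34+6-4=36; pred: 4+1-1=4
Step 8: prey: 36+7-4=39; pred: 4+1-1=4
Step 9: prey: 39+7-4=42; pred: 4+1-1=4
Step 10: prey: 42+8-5=45; pred: 4+1-1=4
Max prey = 45 at step 10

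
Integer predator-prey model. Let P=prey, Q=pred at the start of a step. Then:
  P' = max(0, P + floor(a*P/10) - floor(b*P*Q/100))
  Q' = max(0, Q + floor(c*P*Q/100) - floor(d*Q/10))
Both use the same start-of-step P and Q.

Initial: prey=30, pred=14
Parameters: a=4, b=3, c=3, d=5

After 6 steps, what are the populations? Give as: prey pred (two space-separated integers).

Answer: 3 12

Derivation:
Step 1: prey: 30+12-12=30; pred: 14+12-7=19
Step 2: prey: 30+12-17=25; pred: 19+17-9=27
Step 3: prey: 25+10-20=15; pred: 27+20-13=34
Step 4: prey: 15+6-15=6; pred: 34+15-17=32
Step 5: prey: 6+2-5=3; pred: 32+5-16=21
Step 6: prey: 3+1-1=3; pred: 21+1-10=12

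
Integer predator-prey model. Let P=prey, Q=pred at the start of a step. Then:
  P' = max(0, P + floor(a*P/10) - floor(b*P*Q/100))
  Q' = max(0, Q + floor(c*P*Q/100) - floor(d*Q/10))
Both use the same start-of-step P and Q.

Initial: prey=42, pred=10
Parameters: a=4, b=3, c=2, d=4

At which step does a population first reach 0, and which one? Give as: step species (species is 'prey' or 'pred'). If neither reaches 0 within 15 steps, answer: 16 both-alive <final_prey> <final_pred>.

Answer: 16 both-alive 1 2

Derivation:
Step 1: prey: 42+16-12=46; pred: 10+8-4=14
Step 2: prey: 46+18-19=45; pred: 14+12-5=21
Step 3: prey: 45+18-28=35; pred: 21+18-8=31
Step 4: prey: 35+14-32=17; pred: 31+21-12=40
Step 5: prey: 17+6-20=3; pred: 40+13-16=37
Step 6: prey: 3+1-3=1; pred: 37+2-14=25
Step 7: prey: 1+0-0=1; pred: 25+0-10=15
Step 8: prey: 1+0-0=1; pred: 15+0-6=9
Step 9: prey: 1+0-0=1; pred: 9+0-3=6
Step 10: prey: 1+0-0=1; pred: 6+0-2=4
Step 11: prey: 1+0-0=1; pred: 4+0-1=3
Step 12: prey: 1+0-0=1; pred: 3+0-1=2
Step 13: prey: 1+0-0=1; pred: 2+0-0=2
Steps 14-15: state stable at prey=1, pred=2 (no change)
No extinction within 15 steps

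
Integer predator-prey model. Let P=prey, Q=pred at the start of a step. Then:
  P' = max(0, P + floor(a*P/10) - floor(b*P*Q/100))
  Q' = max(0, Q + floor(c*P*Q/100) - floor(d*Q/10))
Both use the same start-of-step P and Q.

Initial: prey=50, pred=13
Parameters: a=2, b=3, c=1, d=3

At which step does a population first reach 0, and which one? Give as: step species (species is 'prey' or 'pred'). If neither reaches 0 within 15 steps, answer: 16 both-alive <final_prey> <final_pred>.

Answer: 16 both-alive 13 3

Derivation:
Step 1: prey: 50+10-19=41; pred: 13+6-3=16
Step 2: prey: 41+8-19=30; pred: 16+6-4=18
Step 3: prey: 30+6-16=20; pred: 18+5-5=18
Step 4: prey: 20+4-10=14; pred: 18+3-5=16
Step 5: prey: 14+2-6=10; pred: 16+2-4=14
Step 6: prey: 10+2-4=8; pred: 14+1-4=11
Step 7: prey: 8+1-2=7; pred: 11+0-3=8
Step 8: prey: 7+1-1=7; pred: 8+0-2=6
Step 9: prey: 7+1-1=7; pred: 6+0-1=5
Step 10: prey: 7+1-1=7; pred: 5+0-1=4
Step 11: prey: 7+1-0=8; pred: 4+0-1=3
Step 12: prey: 8+1-0=9; pred: 3+0-0=3
Step 13: prey: 9+1-0=10; pred: 3+0-0=3
Step 14: prey: 10+2-0=12; pred: 3+0-0=3
Step 15: prey: 12+2-1=13; pred: 3+0-0=3
No extinction within 15 steps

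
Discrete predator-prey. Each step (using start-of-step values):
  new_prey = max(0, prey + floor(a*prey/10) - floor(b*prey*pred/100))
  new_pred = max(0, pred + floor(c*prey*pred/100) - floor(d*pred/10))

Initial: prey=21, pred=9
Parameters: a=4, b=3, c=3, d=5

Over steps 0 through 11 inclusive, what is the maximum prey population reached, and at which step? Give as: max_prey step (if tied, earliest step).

Answer: 27 3

Derivation:
Step 1: prey: 21+8-5=24; pred: 9+5-4=10
Step 2: prey: 24+9-7=26; pred: 10+7-5=12
Step 3: prey: 26+10-9=27; pred: 12+9-6=15
Step 4: prey: 27+10-12=25; pred: 15+12-7=20
Step 5: prey: 25+10-15=20; pred: 20+15-10=25
Step 6: prey: 20+8-15=13; pred: 25+15-12=28
Step 7: prey: 13+5-10=8; pred: 28+10-14=24
Step 8: prey: 8+3-5=6; pred: 24+5-12=17
Step 9: prey: 6+2-3=5; pred: 17+3-8=12
Step 10: prey: 5+2-1=6; pred: 12+1-6=7
Step 11: prey: 6+2-1=7; pred: 7+1-3=5
Max prey = 27 at step 3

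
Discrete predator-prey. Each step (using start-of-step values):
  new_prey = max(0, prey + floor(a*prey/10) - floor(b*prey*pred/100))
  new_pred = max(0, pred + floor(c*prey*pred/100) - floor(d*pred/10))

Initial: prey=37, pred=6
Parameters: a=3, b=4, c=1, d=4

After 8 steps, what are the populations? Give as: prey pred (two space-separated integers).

Step 1: prey: 37+11-8=40; pred: 6+2-2=6
Step 2: prey: 40+12-9=43; pred: 6+2-2=6
Step 3: prey: 43+12-10=45; pred: 6+2-2=6
Step 4: prey: 45+13-10=48; pred: 6+2-2=6
Step 5: prey: 48+14-11=51; pred: 6+2-2=6
Step 6: prey: 51+15-12=54; pred: 6+3-2=7
Step 7: prey: 54+16-15=55; pred: 7+3-2=8
Step 8: prey: 55+16-17=54; pred: 8+4-3=9

Answer: 54 9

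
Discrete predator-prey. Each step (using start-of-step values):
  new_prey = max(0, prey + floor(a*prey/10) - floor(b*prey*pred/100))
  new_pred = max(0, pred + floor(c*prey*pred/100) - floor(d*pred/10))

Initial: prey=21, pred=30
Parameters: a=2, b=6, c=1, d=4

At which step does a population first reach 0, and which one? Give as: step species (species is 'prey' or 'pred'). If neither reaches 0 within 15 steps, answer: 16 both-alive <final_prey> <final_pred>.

Step 1: prey: 21+4-37=0; pred: 30+6-12=24
First extinction: prey at step 1

Answer: 1 prey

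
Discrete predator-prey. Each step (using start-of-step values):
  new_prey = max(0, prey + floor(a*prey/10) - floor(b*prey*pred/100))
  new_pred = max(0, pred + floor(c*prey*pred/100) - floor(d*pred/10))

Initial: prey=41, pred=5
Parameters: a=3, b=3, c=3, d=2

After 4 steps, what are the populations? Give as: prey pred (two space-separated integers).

Step 1: prey: 41+12-6=47; pred: 5+6-1=10
Step 2: prey: 47+14-14=47; pred: 10+14-2=22
Step 3: prey: 47+14-31=30; pred: 22+31-4=49
Step 4: prey: 30+9-44=0; pred: 49+44-9=84

Answer: 0 84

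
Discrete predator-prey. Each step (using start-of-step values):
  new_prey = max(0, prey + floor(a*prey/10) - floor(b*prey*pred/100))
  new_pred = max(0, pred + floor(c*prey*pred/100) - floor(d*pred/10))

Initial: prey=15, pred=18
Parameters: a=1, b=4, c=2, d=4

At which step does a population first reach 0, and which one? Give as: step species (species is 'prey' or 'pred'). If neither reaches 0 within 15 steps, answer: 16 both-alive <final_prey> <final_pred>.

Answer: 16 both-alive 2 2

Derivation:
Step 1: prey: 15+1-10=6; pred: 18+5-7=16
Step 2: prey: 6+0-3=3; pred: 16+1-6=11
Step 3: prey: 3+0-1=2; pred: 11+0-4=7
Step 4: prey: 2+0-0=2; pred: 7+0-2=5
Step 5: prey: 2+0-0=2; pred: 5+0-2=3
Step 6: prey: 2+0-0=2; pred: 3+0-1=2
Step 7: prey: 2+0-0=2; pred: 2+0-0=2
Steps 8-15: state stable at prey=2, pred=2 (no change)
No extinction within 15 steps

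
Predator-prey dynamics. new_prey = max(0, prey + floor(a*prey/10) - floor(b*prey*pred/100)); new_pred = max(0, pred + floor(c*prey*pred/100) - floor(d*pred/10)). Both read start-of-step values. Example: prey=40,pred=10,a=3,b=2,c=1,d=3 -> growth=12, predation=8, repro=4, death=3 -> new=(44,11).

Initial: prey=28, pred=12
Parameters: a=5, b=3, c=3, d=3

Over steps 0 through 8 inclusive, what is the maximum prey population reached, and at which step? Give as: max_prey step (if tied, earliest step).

Step 1: prey: 28+14-10=32; pred: 12+10-3=19
Step 2: prey: 32+16-18=30; pred: 19+18-5=32
Step 3: prey: 30+15-28=17; pred: 32+28-9=51
Step 4: prey: 17+8-26=0; pred: 51+26-15=62
Step 5: prey: 0+0-0=0; pred: 62+0-18=44
Step 6: prey: 0+0-0=0; pred: 44+0-13=31
Step 7: prey: 0+0-0=0; pred: 31+0-9=22
Step 8: prey: 0+0-0=0; pred: 22+0-6=16
Max prey = 32 at step 1

Answer: 32 1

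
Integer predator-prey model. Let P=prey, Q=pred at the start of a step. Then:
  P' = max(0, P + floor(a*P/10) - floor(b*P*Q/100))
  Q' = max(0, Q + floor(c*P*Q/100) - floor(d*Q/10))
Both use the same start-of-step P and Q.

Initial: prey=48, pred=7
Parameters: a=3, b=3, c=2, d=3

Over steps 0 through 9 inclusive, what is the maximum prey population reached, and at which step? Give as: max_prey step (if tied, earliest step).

Answer: 52 1

Derivation:
Step 1: prey: 48+14-10=52; pred: 7+6-2=11
Step 2: prey: 52+15-17=50; pred: 11+11-3=19
Step 3: prey: 50+15-28=37; pred: 19+19-5=33
Step 4: prey: 37+11-36=12; pred: 33+24-9=48
Step 5: prey: 12+3-17=0; pred: 48+11-14=45
Step 6: prey: 0+0-0=0; pred: 45+0-13=32
Step 7: prey: 0+0-0=0; pred: 32+0-9=23
Step 8: prey: 0+0-0=0; pred: 23+0-6=17
Step 9: prey: 0+0-0=0; pred: 17+0-5=12
Max prey = 52 at step 1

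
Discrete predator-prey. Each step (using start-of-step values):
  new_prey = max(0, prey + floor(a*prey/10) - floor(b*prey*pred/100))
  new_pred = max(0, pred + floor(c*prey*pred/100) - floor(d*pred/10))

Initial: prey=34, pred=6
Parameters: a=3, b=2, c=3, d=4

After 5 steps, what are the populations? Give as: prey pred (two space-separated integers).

Answer: 1 87

Derivation:
Step 1: prey: 34+10-4=40; pred: 6+6-2=10
Step 2: prey: 40+12-8=44; pred: 10+12-4=18
Step 3: prey: 44+13-15=42; pred: 18+23-7=34
Step 4: prey: 42+12-28=26; pred: 34+42-13=63
Step 5: prey: 26+7-32=1; pred: 63+49-25=87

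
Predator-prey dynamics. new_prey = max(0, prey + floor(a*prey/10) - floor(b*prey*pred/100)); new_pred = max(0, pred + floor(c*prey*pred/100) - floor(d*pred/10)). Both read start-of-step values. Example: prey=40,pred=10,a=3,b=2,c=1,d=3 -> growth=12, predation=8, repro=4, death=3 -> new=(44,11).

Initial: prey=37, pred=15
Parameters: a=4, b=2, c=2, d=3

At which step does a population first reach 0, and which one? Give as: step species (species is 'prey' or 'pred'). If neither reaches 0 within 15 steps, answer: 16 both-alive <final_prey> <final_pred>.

Step 1: prey: 37+14-11=40; pred: 15+11-4=22
Step 2: prey: 40+16-17=39; pred: 22+17-6=33
Step 3: prey: 39+15-25=29; pred: 33+25-9=49
Step 4: prey: 29+11-28=12; pred: 49+28-14=63
Step 5: prey: 12+4-15=1; pred: 63+15-18=60
Step 6: prey: 1+0-1=0; pred: 60+1-18=43
First extinction: prey at step 6

Answer: 6 prey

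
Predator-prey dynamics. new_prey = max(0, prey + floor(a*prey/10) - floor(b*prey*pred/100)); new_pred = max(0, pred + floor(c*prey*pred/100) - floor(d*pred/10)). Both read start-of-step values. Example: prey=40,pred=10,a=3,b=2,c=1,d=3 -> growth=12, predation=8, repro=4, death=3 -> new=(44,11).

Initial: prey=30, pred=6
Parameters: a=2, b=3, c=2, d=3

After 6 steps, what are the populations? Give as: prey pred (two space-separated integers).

Answer: 10 19

Derivation:
Step 1: prey: 30+6-5=31; pred: 6+3-1=8
Step 2: prey: 31+6-7=30; pred: 8+4-2=10
Step 3: prey: 30+6-9=27; pred: 10+6-3=13
Step 4: prey: 27+5-10=22; pred: 13+7-3=17
Step 5: prey: 22+4-11=15; pred: 17+7-5=19
Step 6: prey: 15+3-8=10; pred: 19+5-5=19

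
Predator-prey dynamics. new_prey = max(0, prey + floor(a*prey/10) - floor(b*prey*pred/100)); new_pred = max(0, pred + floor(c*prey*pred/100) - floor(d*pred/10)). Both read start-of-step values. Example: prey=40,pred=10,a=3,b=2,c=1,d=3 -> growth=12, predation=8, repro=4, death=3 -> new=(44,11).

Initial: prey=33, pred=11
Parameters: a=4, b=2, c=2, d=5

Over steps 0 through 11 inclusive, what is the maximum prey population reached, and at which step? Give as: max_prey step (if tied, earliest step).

Step 1: prey: 33+13-7=39; pred: 11+7-5=13
Step 2: prey: 39+15-10=44; pred: 13+10-6=17
Step 3: prey: 44+17-14=47; pred: 17+14-8=23
Step 4: prey: 47+18-21=44; pred: 23+21-11=33
Step 5: prey: 44+17-29=32; pred: 33+29-16=46
Step 6: prey: 32+12-29=15; pred: 46+29-23=52
Step 7: prey: 15+6-15=6; pred: 52+15-26=41
Step 8: prey: 6+2-4=4; pred: 41+4-20=25
Step 9: prey: 4+1-2=3; pred: 25+2-12=15
Step 10: prey: 3+1-0=4; pred: 15+0-7=8
Step 11: prey: 4+1-0=5; pred: 8+0-4=4
Max prey = 47 at step 3

Answer: 47 3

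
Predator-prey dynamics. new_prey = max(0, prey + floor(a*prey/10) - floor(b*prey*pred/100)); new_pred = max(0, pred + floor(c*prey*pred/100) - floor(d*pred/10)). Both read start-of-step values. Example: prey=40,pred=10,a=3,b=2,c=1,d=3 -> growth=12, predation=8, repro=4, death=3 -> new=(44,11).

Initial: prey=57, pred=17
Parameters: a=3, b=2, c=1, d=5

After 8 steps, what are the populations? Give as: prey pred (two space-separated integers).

Step 1: prey: 57+17-19=55; pred: 17+9-8=18
Step 2: prey: 55+16-19=52; pred: 18+9-9=18
Step 3: prey: 52+15-18=49; pred: 18+9-9=18
Step 4: prey: 49+14-17=46; pred: 18+8-9=17
Step 5: prey: 46+13-15=44; pred: 17+7-8=16
Step 6: prey: 44+13-14=43; pred: 16+7-8=15
Step 7: prey: 43+12-12=43; pred: 15+6-7=14
Step 8: prey: 43+12-12=43; pred: 14+6-7=13

Answer: 43 13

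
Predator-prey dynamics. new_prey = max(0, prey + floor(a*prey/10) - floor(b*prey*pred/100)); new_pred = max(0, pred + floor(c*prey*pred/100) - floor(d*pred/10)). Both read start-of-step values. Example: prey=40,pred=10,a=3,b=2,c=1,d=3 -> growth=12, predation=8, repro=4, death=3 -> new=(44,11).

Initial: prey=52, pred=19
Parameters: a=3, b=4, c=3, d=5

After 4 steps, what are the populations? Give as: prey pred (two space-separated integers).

Answer: 0 13

Derivation:
Step 1: prey: 52+15-39=28; pred: 19+29-9=39
Step 2: prey: 28+8-43=0; pred: 39+32-19=52
Step 3: prey: 0+0-0=0; pred: 52+0-26=26
Step 4: prey: 0+0-0=0; pred: 26+0-13=13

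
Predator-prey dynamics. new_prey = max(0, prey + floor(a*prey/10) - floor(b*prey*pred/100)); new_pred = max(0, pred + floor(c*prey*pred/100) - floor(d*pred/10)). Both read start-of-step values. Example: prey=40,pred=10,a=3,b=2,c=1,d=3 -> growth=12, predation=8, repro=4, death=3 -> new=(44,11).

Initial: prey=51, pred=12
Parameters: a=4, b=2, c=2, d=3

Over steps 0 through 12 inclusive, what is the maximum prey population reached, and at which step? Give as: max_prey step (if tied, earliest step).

Step 1: prey: 51+20-12=59; pred: 12+12-3=21
Step 2: prey: 59+23-24=58; pred: 21+24-6=39
Step 3: prey: 58+23-45=36; pred: 39+45-11=73
Step 4: prey: 36+14-52=0; pred: 73+52-21=104
Step 5: prey: 0+0-0=0; pred: 104+0-31=73
Step 6: prey: 0+0-0=0; pred: 73+0-21=52
Step 7: prey: 0+0-0=0; pred: 52+0-15=37
Step 8: prey: 0+0-0=0; pred: 37+0-11=26
Step 9: prey: 0+0-0=0; pred: 26+0-7=19
Step 10: prey: 0+0-0=0; pred: 19+0-5=14
Step 11: prey: 0+0-0=0; pred: 14+0-4=10
Step 12: prey: 0+0-0=0; pred: 10+0-3=7
Max prey = 59 at step 1

Answer: 59 1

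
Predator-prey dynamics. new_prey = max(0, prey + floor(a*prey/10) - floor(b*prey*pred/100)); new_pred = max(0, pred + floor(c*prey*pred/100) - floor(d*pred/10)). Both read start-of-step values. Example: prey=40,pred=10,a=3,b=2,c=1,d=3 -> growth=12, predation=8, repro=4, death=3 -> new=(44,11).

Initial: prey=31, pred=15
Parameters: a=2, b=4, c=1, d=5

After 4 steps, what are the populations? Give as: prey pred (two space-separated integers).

Step 1: prey: 31+6-18=19; pred: 15+4-7=12
Step 2: prey: 19+3-9=13; pred: 12+2-6=8
Step 3: prey: 13+2-4=11; pred: 8+1-4=5
Step 4: prey: 11+2-2=11; pred: 5+0-2=3

Answer: 11 3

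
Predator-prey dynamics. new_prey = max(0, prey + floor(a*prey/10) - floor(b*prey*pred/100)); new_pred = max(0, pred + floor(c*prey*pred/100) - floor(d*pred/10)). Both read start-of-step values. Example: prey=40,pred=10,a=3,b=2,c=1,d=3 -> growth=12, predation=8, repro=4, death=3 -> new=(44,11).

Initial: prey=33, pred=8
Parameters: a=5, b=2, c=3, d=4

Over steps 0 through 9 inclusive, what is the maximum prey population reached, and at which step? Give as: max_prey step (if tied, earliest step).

Step 1: prey: 33+16-5=44; pred: 8+7-3=12
Step 2: prey: 44+22-10=56; pred: 12+15-4=23
Step 3: prey: 56+28-25=59; pred: 23+38-9=52
Step 4: prey: 59+29-61=27; pred: 52+92-20=124
Step 5: prey: 27+13-66=0; pred: 124+100-49=175
Step 6: prey: 0+0-0=0; pred: 175+0-70=105
Step 7: prey: 0+0-0=0; pred: 105+0-42=63
Step 8: prey: 0+0-0=0; pred: 63+0-25=38
Step 9: prey: 0+0-0=0; pred: 38+0-15=23
Max prey = 59 at step 3

Answer: 59 3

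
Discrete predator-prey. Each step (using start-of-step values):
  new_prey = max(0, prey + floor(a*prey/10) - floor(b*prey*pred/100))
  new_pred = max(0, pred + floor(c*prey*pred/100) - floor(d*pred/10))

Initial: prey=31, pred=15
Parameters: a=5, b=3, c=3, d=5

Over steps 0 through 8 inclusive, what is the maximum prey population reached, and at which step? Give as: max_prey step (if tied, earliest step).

Answer: 33 1

Derivation:
Step 1: prey: 31+15-13=33; pred: 15+13-7=21
Step 2: prey: 33+16-20=29; pred: 21+20-10=31
Step 3: prey: 29+14-26=17; pred: 31+26-15=42
Step 4: prey: 17+8-21=4; pred: 42+21-21=42
Step 5: prey: 4+2-5=1; pred: 42+5-21=26
Step 6: prey: 1+0-0=1; pred: 26+0-13=13
Step 7: prey: 1+0-0=1; pred: 13+0-6=7
Step 8: prey: 1+0-0=1; pred: 7+0-3=4
Max prey = 33 at step 1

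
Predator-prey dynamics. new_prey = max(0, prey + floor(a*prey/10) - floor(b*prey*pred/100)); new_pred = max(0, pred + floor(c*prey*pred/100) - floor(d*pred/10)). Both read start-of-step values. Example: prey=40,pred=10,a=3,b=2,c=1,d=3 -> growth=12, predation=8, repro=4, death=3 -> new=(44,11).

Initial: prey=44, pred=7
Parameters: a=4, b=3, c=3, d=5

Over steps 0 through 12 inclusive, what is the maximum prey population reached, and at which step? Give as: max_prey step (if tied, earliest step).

Step 1: prey: 44+17-9=52; pred: 7+9-3=13
Step 2: prey: 52+20-20=52; pred: 13+20-6=27
Step 3: prey: 52+20-42=30; pred: 27+42-13=56
Step 4: prey: 30+12-50=0; pred: 56+50-28=78
Step 5: prey: 0+0-0=0; pred: 78+0-39=39
Step 6: prey: 0+0-0=0; pred: 39+0-19=20
Step 7: prey: 0+0-0=0; pred: 20+0-10=10
Step 8: prey: 0+0-0=0; pred: 10+0-5=5
Step 9: prey: 0+0-0=0; pred: 5+0-2=3
Step 10: prey: 0+0-0=0; pred: 3+0-1=2
Step 11: prey: 0+0-0=0; pred: 2+0-1=1
Step 12: prey: 0+0-0=0; pred: 1+0-0=1
Max prey = 52 at step 1

Answer: 52 1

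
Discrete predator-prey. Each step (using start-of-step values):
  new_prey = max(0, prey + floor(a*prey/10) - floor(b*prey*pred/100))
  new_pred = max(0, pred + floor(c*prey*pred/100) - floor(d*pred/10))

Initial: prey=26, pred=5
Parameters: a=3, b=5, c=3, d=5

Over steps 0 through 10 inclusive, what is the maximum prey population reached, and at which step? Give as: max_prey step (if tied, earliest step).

Answer: 27 1

Derivation:
Step 1: prey: 26+7-6=27; pred: 5+3-2=6
Step 2: prey: 27+8-8=27; pred: 6+4-3=7
Step 3: prey: 27+8-9=26; pred: 7+5-3=9
Step 4: prey: 26+7-11=22; pred: 9+7-4=12
Step 5: prey: 22+6-13=15; pred: 12+7-6=13
Step 6: prey: 15+4-9=10; pred: 13+5-6=12
Step 7: prey: 10+3-6=7; pred: 12+3-6=9
Step 8: prey: 7+2-3=6; pred: 9+1-4=6
Step 9: prey: 6+1-1=6; pred: 6+1-3=4
Step 10: prey: 6+1-1=6; pred: 4+0-2=2
Max prey = 27 at step 1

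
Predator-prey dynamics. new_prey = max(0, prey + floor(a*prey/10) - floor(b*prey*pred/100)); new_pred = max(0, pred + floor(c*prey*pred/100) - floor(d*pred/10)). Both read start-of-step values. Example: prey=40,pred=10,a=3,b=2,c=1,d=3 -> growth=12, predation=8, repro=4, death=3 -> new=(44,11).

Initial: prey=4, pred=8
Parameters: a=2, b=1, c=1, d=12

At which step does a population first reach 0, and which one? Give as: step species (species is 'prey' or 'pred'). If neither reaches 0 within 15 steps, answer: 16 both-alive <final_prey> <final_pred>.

Step 1: prey: 4+0-0=4; pred: 8+0-9=0
First extinction: pred at step 1

Answer: 1 pred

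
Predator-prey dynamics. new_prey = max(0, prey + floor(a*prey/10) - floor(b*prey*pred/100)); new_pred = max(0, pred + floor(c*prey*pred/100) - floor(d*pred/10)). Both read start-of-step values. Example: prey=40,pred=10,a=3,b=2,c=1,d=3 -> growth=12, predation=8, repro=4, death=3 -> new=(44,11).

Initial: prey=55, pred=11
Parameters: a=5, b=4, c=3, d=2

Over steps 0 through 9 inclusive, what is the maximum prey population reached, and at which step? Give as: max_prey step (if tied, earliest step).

Answer: 58 1

Derivation:
Step 1: prey: 55+27-24=58; pred: 11+18-2=27
Step 2: prey: 58+29-62=25; pred: 27+46-5=68
Step 3: prey: 25+12-68=0; pred: 68+51-13=106
Step 4: prey: 0+0-0=0; pred: 106+0-21=85
Step 5: prey: 0+0-0=0; pred: 85+0-17=68
Step 6: prey: 0+0-0=0; pred: 68+0-13=55
Step 7: prey: 0+0-0=0; pred: 55+0-11=44
Step 8: prey: 0+0-0=0; pred: 44+0-8=36
Step 9: prey: 0+0-0=0; pred: 36+0-7=29
Max prey = 58 at step 1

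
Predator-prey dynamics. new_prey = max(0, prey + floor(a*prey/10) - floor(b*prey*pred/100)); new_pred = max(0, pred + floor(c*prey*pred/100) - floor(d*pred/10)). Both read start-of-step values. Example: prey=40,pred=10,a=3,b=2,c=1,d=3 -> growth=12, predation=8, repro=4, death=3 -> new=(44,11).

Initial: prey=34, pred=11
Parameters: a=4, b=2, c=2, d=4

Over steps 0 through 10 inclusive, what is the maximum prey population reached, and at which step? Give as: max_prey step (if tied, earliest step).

Step 1: prey: 34+13-7=40; pred: 11+7-4=14
Step 2: prey: 40+16-11=45; pred: 14+11-5=20
Step 3: prey: 45+18-18=45; pred: 20+18-8=30
Step 4: prey: 45+18-27=36; pred: 30+27-12=45
Step 5: prey: 36+14-32=18; pred: 45+32-18=59
Step 6: prey: 18+7-21=4; pred: 59+21-23=57
Step 7: prey: 4+1-4=1; pred: 57+4-22=39
Step 8: prey: 1+0-0=1; pred: 39+0-15=24
Step 9: prey: 1+0-0=1; pred: 24+0-9=15
Step 10: prey: 1+0-0=1; pred: 15+0-6=9
Max prey = 45 at step 2

Answer: 45 2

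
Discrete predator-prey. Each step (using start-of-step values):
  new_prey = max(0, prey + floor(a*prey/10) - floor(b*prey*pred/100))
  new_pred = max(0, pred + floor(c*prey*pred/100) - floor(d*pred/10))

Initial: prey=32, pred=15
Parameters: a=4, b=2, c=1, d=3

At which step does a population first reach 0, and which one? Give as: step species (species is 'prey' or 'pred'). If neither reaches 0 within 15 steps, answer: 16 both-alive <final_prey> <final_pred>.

Step 1: prey: 32+12-9=35; pred: 15+4-4=15
Step 2: prey: 35+14-10=39; pred: 15+5-4=16
Step 3: prey: 39+15-12=42; pred: 16+6-4=18
Step 4: prey: 42+16-15=43; pred: 18+7-5=20
Step 5: prey: 43+17-17=43; pred: 20+8-6=22
Step 6: prey: 43+17-18=42; pred: 22+9-6=25
Step 7: prey: 42+16-21=37; pred: 25+10-7=28
Step 8: prey: 37+14-20=31; pred: 28+10-8=30
Step 9: prey: 31+12-18=25; pred: 30+9-9=30
Step 10: prey: 25+10-15=20; pred: 30+7-9=28
Step 11: prey: 20+8-11=17; pred: 28+5-8=25
Step 12: prey: 17+6-8=15; pred: 25+4-7=22
Step 13: prey: 15+6-6=15; pred: 22+3-6=19
Step 14: prey: 15+6-5=16; pred: 19+2-5=16
Step 15: prey: 16+6-5=17; pred: 16+2-4=14
No extinction within 15 steps

Answer: 16 both-alive 17 14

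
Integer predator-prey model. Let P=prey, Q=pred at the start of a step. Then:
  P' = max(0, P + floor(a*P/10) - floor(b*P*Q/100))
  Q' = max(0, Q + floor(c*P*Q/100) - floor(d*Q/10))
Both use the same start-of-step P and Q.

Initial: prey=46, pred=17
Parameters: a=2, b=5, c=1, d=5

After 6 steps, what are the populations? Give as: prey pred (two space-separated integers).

Answer: 7 1

Derivation:
Step 1: prey: 46+9-39=16; pred: 17+7-8=16
Step 2: prey: 16+3-12=7; pred: 16+2-8=10
Step 3: prey: 7+1-3=5; pred: 10+0-5=5
Step 4: prey: 5+1-1=5; pred: 5+0-2=3
Step 5: prey: 5+1-0=6; pred: 3+0-1=2
Step 6: prey: 6+1-0=7; pred: 2+0-1=1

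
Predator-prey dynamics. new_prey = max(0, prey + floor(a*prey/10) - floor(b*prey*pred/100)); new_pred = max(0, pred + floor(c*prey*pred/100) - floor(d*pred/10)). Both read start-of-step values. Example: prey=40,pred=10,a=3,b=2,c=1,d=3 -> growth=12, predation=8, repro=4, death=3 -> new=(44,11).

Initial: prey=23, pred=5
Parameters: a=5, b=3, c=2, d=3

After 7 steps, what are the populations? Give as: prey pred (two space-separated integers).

Answer: 0 71

Derivation:
Step 1: prey: 23+11-3=31; pred: 5+2-1=6
Step 2: prey: 31+15-5=41; pred: 6+3-1=8
Step 3: prey: 41+20-9=52; pred: 8+6-2=12
Step 4: prey: 52+26-18=60; pred: 12+12-3=21
Step 5: prey: 60+30-37=53; pred: 21+25-6=40
Step 6: prey: 53+26-63=16; pred: 40+42-12=70
Step 7: prey: 16+8-33=0; pred: 70+22-21=71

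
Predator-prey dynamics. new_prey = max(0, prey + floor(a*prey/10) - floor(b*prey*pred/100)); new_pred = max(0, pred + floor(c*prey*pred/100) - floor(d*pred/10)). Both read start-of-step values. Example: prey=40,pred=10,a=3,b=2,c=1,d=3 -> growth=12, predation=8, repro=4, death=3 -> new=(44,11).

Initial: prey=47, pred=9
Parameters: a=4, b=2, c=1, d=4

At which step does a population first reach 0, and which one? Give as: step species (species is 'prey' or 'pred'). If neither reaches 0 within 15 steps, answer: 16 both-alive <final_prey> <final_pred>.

Answer: 16 both-alive 1 3

Derivation:
Step 1: prey: 47+18-8=57; pred: 9+4-3=10
Step 2: prey: 57+22-11=68; pred: 10+5-4=11
Step 3: prey: 68+27-14=81; pred: 11+7-4=14
Step 4: prey: 81+32-22=91; pred: 14+11-5=20
Step 5: prey: 91+36-36=91; pred: 20+18-8=30
Step 6: prey: 91+36-54=73; pred: 30+27-12=45
Step 7: prey: 73+29-65=37; pred: 45+32-18=59
Step 8: prey: 37+14-43=8; pred: 59+21-23=57
Step 9: prey: 8+3-9=2; pred: 57+4-22=39
Step 10: prey: 2+0-1=1; pred: 39+0-15=24
Step 11: prey: 1+0-0=1; pred: 24+0-9=15
Step 12: prey: 1+0-0=1; pred: 15+0-6=9
Step 13: prey: 1+0-0=1; pred: 9+0-3=6
Step 14: prey: 1+0-0=1; pred: 6+0-2=4
Step 15: prey: 1+0-0=1; pred: 4+0-1=3
No extinction within 15 steps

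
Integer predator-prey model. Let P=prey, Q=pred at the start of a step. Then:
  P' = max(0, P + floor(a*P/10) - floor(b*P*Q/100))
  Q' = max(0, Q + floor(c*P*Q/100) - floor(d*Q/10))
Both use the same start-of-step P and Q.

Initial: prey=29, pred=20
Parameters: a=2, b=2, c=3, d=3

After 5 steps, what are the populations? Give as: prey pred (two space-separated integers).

Step 1: prey: 29+5-11=23; pred: 20+17-6=31
Step 2: prey: 23+4-14=13; pred: 31+21-9=43
Step 3: prey: 13+2-11=4; pred: 43+16-12=47
Step 4: prey: 4+0-3=1; pred: 47+5-14=38
Step 5: prey: 1+0-0=1; pred: 38+1-11=28

Answer: 1 28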